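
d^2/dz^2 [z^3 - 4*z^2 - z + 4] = 6*z - 8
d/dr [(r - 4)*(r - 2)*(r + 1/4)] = 3*r^2 - 23*r/2 + 13/2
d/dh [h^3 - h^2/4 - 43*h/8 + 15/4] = 3*h^2 - h/2 - 43/8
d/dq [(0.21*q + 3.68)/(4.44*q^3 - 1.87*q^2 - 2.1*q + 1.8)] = (-1.8648*q^3 - 48.6249*q^2 + 13.7632*q + 8.106)/(19.7136*q^6 - 16.6056*q^5 - 15.1511*q^4 + 23.838*q^3 - 2.322*q^2 - 7.56*q + 3.24)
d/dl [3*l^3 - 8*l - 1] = 9*l^2 - 8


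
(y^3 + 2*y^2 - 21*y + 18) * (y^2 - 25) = y^5 + 2*y^4 - 46*y^3 - 32*y^2 + 525*y - 450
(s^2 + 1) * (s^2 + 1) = s^4 + 2*s^2 + 1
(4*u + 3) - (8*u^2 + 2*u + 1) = -8*u^2 + 2*u + 2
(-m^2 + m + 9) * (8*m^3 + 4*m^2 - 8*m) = -8*m^5 + 4*m^4 + 84*m^3 + 28*m^2 - 72*m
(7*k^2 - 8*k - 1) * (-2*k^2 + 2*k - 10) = -14*k^4 + 30*k^3 - 84*k^2 + 78*k + 10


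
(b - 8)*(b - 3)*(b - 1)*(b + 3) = b^4 - 9*b^3 - b^2 + 81*b - 72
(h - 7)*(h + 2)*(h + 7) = h^3 + 2*h^2 - 49*h - 98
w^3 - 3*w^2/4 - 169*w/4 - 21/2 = (w - 7)*(w + 1/4)*(w + 6)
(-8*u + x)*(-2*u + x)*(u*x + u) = 16*u^3*x + 16*u^3 - 10*u^2*x^2 - 10*u^2*x + u*x^3 + u*x^2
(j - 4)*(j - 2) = j^2 - 6*j + 8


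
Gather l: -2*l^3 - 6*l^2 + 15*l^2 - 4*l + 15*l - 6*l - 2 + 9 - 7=-2*l^3 + 9*l^2 + 5*l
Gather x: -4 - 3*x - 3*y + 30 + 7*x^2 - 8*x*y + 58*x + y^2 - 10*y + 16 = 7*x^2 + x*(55 - 8*y) + y^2 - 13*y + 42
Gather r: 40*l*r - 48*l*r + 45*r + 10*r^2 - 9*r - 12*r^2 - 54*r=-2*r^2 + r*(-8*l - 18)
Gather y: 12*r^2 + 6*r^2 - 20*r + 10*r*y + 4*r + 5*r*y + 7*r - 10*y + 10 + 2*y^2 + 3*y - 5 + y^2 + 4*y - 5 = 18*r^2 - 9*r + 3*y^2 + y*(15*r - 3)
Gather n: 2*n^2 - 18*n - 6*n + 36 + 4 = 2*n^2 - 24*n + 40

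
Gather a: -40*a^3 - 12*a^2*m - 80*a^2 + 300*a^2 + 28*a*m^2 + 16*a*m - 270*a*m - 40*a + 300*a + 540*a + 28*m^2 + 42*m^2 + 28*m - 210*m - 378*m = -40*a^3 + a^2*(220 - 12*m) + a*(28*m^2 - 254*m + 800) + 70*m^2 - 560*m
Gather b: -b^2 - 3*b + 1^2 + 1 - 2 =-b^2 - 3*b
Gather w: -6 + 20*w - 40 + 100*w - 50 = 120*w - 96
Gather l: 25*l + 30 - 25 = 25*l + 5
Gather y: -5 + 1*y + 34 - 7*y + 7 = 36 - 6*y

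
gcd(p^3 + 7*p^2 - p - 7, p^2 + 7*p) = p + 7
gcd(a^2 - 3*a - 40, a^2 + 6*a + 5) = a + 5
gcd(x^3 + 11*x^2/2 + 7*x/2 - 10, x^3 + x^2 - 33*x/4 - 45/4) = x + 5/2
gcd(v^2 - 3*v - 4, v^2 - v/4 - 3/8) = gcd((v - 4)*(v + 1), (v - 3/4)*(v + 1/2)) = 1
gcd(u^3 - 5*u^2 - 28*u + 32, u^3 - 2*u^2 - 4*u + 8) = 1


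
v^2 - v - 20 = (v - 5)*(v + 4)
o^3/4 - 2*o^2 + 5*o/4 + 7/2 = (o/4 + 1/4)*(o - 7)*(o - 2)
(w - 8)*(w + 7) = w^2 - w - 56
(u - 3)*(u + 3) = u^2 - 9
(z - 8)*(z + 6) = z^2 - 2*z - 48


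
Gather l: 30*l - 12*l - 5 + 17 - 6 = 18*l + 6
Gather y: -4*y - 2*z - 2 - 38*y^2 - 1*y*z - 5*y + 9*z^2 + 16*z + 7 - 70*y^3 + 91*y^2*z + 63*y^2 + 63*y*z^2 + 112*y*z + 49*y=-70*y^3 + y^2*(91*z + 25) + y*(63*z^2 + 111*z + 40) + 9*z^2 + 14*z + 5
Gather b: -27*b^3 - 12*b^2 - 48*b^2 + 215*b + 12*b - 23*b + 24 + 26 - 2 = -27*b^3 - 60*b^2 + 204*b + 48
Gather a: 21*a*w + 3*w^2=21*a*w + 3*w^2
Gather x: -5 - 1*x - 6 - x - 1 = -2*x - 12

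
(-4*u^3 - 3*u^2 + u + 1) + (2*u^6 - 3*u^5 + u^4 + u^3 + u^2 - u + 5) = 2*u^6 - 3*u^5 + u^4 - 3*u^3 - 2*u^2 + 6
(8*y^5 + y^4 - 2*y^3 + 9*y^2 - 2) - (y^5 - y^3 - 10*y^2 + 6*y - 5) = 7*y^5 + y^4 - y^3 + 19*y^2 - 6*y + 3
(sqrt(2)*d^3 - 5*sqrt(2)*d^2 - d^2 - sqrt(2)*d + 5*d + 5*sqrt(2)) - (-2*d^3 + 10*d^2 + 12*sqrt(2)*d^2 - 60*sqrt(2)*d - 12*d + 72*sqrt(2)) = sqrt(2)*d^3 + 2*d^3 - 17*sqrt(2)*d^2 - 11*d^2 + 17*d + 59*sqrt(2)*d - 67*sqrt(2)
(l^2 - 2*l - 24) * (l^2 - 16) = l^4 - 2*l^3 - 40*l^2 + 32*l + 384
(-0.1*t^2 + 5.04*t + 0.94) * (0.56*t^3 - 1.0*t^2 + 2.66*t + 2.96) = -0.056*t^5 + 2.9224*t^4 - 4.7796*t^3 + 12.1704*t^2 + 17.4188*t + 2.7824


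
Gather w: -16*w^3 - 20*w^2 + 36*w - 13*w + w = -16*w^3 - 20*w^2 + 24*w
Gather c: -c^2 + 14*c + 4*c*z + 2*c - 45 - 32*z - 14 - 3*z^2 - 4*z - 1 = -c^2 + c*(4*z + 16) - 3*z^2 - 36*z - 60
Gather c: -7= -7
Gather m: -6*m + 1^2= 1 - 6*m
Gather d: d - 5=d - 5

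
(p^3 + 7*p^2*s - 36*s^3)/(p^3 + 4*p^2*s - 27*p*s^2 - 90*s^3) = (p - 2*s)/(p - 5*s)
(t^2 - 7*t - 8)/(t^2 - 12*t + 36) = (t^2 - 7*t - 8)/(t^2 - 12*t + 36)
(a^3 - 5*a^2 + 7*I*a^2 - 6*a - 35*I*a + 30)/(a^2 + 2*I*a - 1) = (a^2 + a*(-5 + 6*I) - 30*I)/(a + I)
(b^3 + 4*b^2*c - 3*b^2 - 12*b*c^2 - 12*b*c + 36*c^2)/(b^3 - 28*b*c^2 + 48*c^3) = (b - 3)/(b - 4*c)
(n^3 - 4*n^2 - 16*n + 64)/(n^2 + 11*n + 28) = (n^2 - 8*n + 16)/(n + 7)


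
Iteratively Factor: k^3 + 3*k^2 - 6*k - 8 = (k + 4)*(k^2 - k - 2) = (k - 2)*(k + 4)*(k + 1)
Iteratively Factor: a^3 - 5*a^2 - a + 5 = (a - 5)*(a^2 - 1) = (a - 5)*(a - 1)*(a + 1)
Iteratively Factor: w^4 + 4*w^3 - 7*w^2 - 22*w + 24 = (w - 1)*(w^3 + 5*w^2 - 2*w - 24) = (w - 1)*(w + 3)*(w^2 + 2*w - 8) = (w - 2)*(w - 1)*(w + 3)*(w + 4)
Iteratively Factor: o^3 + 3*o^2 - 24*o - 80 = (o + 4)*(o^2 - o - 20) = (o + 4)^2*(o - 5)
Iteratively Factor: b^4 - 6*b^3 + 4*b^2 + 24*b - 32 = (b + 2)*(b^3 - 8*b^2 + 20*b - 16) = (b - 2)*(b + 2)*(b^2 - 6*b + 8) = (b - 4)*(b - 2)*(b + 2)*(b - 2)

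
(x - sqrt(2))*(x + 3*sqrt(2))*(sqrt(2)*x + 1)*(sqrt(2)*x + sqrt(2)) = 2*x^4 + 2*x^3 + 5*sqrt(2)*x^3 - 8*x^2 + 5*sqrt(2)*x^2 - 6*sqrt(2)*x - 8*x - 6*sqrt(2)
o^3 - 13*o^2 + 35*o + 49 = (o - 7)^2*(o + 1)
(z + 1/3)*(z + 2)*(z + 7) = z^3 + 28*z^2/3 + 17*z + 14/3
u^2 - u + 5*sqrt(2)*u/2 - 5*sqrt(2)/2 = (u - 1)*(u + 5*sqrt(2)/2)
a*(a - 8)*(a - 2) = a^3 - 10*a^2 + 16*a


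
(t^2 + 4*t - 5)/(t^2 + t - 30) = (t^2 + 4*t - 5)/(t^2 + t - 30)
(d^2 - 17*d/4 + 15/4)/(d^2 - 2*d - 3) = (d - 5/4)/(d + 1)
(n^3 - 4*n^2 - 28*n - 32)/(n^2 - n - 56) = (n^2 + 4*n + 4)/(n + 7)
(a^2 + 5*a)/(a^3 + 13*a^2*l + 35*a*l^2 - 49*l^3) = a*(a + 5)/(a^3 + 13*a^2*l + 35*a*l^2 - 49*l^3)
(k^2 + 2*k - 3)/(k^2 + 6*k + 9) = (k - 1)/(k + 3)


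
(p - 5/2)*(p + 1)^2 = p^3 - p^2/2 - 4*p - 5/2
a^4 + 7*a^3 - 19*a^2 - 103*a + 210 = (a - 3)*(a - 2)*(a + 5)*(a + 7)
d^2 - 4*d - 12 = (d - 6)*(d + 2)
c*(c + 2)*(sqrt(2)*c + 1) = sqrt(2)*c^3 + c^2 + 2*sqrt(2)*c^2 + 2*c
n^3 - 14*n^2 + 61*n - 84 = (n - 7)*(n - 4)*(n - 3)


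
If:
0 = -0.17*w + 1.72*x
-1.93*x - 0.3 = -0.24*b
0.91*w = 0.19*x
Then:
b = 1.25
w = 0.00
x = 0.00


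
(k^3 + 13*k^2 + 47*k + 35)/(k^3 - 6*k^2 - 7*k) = (k^2 + 12*k + 35)/(k*(k - 7))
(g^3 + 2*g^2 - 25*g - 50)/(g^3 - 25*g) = (g + 2)/g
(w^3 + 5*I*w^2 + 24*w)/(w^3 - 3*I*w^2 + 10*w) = (w^2 + 5*I*w + 24)/(w^2 - 3*I*w + 10)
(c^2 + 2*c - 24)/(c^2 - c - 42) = (c - 4)/(c - 7)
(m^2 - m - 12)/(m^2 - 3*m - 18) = (m - 4)/(m - 6)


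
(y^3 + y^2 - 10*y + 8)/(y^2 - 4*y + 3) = (y^2 + 2*y - 8)/(y - 3)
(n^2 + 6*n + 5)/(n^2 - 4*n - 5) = (n + 5)/(n - 5)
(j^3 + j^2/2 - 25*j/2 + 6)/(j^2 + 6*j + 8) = (2*j^2 - 7*j + 3)/(2*(j + 2))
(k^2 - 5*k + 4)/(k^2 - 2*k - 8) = (k - 1)/(k + 2)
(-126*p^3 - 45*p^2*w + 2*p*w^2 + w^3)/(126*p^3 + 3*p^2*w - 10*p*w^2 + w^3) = (-6*p - w)/(6*p - w)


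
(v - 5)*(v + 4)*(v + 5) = v^3 + 4*v^2 - 25*v - 100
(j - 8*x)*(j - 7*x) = j^2 - 15*j*x + 56*x^2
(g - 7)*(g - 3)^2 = g^3 - 13*g^2 + 51*g - 63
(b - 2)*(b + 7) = b^2 + 5*b - 14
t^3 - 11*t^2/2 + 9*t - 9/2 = (t - 3)*(t - 3/2)*(t - 1)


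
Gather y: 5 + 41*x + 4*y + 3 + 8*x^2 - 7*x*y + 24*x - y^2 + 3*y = 8*x^2 + 65*x - y^2 + y*(7 - 7*x) + 8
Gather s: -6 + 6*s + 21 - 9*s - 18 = -3*s - 3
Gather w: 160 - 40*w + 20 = 180 - 40*w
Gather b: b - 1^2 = b - 1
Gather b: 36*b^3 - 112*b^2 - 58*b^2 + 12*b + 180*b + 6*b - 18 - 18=36*b^3 - 170*b^2 + 198*b - 36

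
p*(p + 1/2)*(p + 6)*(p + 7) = p^4 + 27*p^3/2 + 97*p^2/2 + 21*p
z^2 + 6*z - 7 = (z - 1)*(z + 7)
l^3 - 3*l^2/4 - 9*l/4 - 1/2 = (l - 2)*(l + 1/4)*(l + 1)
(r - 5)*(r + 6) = r^2 + r - 30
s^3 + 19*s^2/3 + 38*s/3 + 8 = (s + 4/3)*(s + 2)*(s + 3)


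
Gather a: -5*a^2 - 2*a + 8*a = -5*a^2 + 6*a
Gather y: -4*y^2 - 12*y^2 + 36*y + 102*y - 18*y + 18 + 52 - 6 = -16*y^2 + 120*y + 64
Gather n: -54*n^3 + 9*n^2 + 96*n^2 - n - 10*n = -54*n^3 + 105*n^2 - 11*n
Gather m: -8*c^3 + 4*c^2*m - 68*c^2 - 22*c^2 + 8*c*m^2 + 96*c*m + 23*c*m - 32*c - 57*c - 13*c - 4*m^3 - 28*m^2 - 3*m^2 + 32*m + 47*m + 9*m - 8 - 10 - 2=-8*c^3 - 90*c^2 - 102*c - 4*m^3 + m^2*(8*c - 31) + m*(4*c^2 + 119*c + 88) - 20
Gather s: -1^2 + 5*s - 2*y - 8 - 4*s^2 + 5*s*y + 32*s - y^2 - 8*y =-4*s^2 + s*(5*y + 37) - y^2 - 10*y - 9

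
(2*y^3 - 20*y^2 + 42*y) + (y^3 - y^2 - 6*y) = 3*y^3 - 21*y^2 + 36*y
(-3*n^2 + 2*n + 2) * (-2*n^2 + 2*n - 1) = 6*n^4 - 10*n^3 + 3*n^2 + 2*n - 2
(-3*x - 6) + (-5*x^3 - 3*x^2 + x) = -5*x^3 - 3*x^2 - 2*x - 6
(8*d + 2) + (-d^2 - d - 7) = -d^2 + 7*d - 5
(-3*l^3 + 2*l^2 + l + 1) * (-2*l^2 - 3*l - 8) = 6*l^5 + 5*l^4 + 16*l^3 - 21*l^2 - 11*l - 8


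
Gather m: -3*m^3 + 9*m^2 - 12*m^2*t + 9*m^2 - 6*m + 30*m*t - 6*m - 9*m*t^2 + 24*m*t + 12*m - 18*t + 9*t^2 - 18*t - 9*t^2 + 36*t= -3*m^3 + m^2*(18 - 12*t) + m*(-9*t^2 + 54*t)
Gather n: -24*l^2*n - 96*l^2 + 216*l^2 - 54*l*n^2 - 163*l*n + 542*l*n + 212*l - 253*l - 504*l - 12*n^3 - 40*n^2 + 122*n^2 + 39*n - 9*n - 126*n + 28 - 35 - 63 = 120*l^2 - 545*l - 12*n^3 + n^2*(82 - 54*l) + n*(-24*l^2 + 379*l - 96) - 70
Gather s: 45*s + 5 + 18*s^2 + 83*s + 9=18*s^2 + 128*s + 14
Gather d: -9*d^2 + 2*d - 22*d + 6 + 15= -9*d^2 - 20*d + 21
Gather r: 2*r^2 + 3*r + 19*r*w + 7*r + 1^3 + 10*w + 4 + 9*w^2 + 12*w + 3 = 2*r^2 + r*(19*w + 10) + 9*w^2 + 22*w + 8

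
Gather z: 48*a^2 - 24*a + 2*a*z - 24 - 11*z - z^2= 48*a^2 - 24*a - z^2 + z*(2*a - 11) - 24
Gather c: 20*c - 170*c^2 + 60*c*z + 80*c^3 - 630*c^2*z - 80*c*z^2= 80*c^3 + c^2*(-630*z - 170) + c*(-80*z^2 + 60*z + 20)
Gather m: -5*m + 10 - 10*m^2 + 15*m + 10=-10*m^2 + 10*m + 20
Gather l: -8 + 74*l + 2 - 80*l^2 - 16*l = -80*l^2 + 58*l - 6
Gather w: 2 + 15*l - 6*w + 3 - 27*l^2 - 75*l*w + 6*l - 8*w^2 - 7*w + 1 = -27*l^2 + 21*l - 8*w^2 + w*(-75*l - 13) + 6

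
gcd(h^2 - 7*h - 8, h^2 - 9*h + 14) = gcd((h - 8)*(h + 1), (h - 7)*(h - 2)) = 1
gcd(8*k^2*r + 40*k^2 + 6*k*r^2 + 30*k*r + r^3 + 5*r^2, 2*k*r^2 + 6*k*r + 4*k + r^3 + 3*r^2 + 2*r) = 2*k + r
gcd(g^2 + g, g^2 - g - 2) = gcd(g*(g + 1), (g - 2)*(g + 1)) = g + 1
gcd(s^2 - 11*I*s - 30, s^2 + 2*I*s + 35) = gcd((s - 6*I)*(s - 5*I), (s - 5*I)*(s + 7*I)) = s - 5*I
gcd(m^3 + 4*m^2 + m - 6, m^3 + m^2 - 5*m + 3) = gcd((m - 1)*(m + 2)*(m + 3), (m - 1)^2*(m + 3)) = m^2 + 2*m - 3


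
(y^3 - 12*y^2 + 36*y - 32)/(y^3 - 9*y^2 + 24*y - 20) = (y - 8)/(y - 5)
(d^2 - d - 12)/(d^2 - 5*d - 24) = (d - 4)/(d - 8)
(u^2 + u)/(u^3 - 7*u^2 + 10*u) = (u + 1)/(u^2 - 7*u + 10)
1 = 1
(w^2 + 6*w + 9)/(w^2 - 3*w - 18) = (w + 3)/(w - 6)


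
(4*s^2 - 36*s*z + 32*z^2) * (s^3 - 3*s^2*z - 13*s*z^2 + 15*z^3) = 4*s^5 - 48*s^4*z + 88*s^3*z^2 + 432*s^2*z^3 - 956*s*z^4 + 480*z^5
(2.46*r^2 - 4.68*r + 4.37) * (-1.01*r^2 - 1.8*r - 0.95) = -2.4846*r^4 + 0.2988*r^3 + 1.6733*r^2 - 3.42*r - 4.1515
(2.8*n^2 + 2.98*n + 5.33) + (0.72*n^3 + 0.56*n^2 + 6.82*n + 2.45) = 0.72*n^3 + 3.36*n^2 + 9.8*n + 7.78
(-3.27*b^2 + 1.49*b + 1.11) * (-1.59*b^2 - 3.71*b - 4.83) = 5.1993*b^4 + 9.7626*b^3 + 8.5013*b^2 - 11.3148*b - 5.3613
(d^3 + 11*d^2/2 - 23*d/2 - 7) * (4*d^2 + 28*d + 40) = 4*d^5 + 50*d^4 + 148*d^3 - 130*d^2 - 656*d - 280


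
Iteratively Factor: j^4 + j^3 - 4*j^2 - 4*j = (j - 2)*(j^3 + 3*j^2 + 2*j) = (j - 2)*(j + 2)*(j^2 + j) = j*(j - 2)*(j + 2)*(j + 1)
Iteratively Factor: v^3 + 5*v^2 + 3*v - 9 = (v - 1)*(v^2 + 6*v + 9) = (v - 1)*(v + 3)*(v + 3)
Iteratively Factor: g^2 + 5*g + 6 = (g + 3)*(g + 2)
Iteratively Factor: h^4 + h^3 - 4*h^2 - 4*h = (h + 1)*(h^3 - 4*h) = (h + 1)*(h + 2)*(h^2 - 2*h) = (h - 2)*(h + 1)*(h + 2)*(h)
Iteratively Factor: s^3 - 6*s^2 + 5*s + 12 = (s + 1)*(s^2 - 7*s + 12) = (s - 4)*(s + 1)*(s - 3)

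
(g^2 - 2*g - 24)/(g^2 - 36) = (g + 4)/(g + 6)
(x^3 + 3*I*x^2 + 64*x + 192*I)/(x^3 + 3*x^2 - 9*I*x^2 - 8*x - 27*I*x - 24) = (x^2 + 11*I*x - 24)/(x^2 + x*(3 - I) - 3*I)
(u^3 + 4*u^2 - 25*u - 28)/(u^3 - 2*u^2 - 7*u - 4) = (u + 7)/(u + 1)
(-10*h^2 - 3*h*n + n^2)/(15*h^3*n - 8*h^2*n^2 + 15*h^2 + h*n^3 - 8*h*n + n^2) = (-2*h - n)/(3*h^2*n - h*n^2 + 3*h - n)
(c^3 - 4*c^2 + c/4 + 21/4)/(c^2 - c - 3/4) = (2*c^2 - 5*c - 7)/(2*c + 1)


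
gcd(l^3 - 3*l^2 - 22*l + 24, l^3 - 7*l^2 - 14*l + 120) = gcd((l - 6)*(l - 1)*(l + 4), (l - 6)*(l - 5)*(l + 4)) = l^2 - 2*l - 24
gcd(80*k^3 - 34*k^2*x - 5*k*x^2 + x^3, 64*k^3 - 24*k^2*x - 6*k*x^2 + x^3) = 16*k^2 - 10*k*x + x^2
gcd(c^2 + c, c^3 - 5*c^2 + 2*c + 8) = c + 1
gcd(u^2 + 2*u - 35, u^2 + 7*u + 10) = 1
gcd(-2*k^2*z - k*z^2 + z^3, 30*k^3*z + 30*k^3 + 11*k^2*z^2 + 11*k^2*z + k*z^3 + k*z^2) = 1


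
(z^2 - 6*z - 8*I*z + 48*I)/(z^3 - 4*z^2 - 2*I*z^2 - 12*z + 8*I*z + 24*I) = (z - 8*I)/(z^2 + 2*z*(1 - I) - 4*I)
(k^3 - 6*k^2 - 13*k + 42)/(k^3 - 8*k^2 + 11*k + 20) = (k^3 - 6*k^2 - 13*k + 42)/(k^3 - 8*k^2 + 11*k + 20)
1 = 1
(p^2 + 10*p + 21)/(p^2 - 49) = (p + 3)/(p - 7)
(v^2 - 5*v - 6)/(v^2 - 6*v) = (v + 1)/v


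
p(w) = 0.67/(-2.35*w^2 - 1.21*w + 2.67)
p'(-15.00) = -0.00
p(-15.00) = -0.00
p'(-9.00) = -0.00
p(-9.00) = -0.00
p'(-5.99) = -0.00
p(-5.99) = -0.01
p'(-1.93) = -0.37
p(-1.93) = -0.18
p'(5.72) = 0.00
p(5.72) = -0.01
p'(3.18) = 0.02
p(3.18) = -0.03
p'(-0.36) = -0.04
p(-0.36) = 0.24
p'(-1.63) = -1.69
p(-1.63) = -0.42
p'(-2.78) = -0.05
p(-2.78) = -0.06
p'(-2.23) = -0.16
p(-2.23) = -0.11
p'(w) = 0.67*(4.7*w + 1.21)/(-2.35*w^2 - 1.21*w + 2.67)^2 = (3.149*w + 0.8107)/(2.35*w^2 + 1.21*w - 2.67)^2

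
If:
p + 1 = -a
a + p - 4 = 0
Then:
No Solution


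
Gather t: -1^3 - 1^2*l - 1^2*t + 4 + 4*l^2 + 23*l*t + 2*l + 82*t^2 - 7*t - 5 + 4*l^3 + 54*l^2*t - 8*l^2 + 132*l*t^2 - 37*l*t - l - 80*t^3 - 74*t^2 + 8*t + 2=4*l^3 - 4*l^2 - 80*t^3 + t^2*(132*l + 8) + t*(54*l^2 - 14*l)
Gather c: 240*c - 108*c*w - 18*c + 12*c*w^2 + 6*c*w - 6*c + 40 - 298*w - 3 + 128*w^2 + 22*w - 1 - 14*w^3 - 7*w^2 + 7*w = c*(12*w^2 - 102*w + 216) - 14*w^3 + 121*w^2 - 269*w + 36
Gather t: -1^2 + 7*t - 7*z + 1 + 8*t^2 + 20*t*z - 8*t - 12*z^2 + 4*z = 8*t^2 + t*(20*z - 1) - 12*z^2 - 3*z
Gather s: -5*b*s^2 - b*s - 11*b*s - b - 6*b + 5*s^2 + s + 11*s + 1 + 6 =-7*b + s^2*(5 - 5*b) + s*(12 - 12*b) + 7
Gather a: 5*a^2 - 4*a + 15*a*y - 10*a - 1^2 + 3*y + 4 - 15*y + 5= 5*a^2 + a*(15*y - 14) - 12*y + 8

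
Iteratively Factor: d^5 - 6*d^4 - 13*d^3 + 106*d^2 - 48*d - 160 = (d + 1)*(d^4 - 7*d^3 - 6*d^2 + 112*d - 160) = (d - 2)*(d + 1)*(d^3 - 5*d^2 - 16*d + 80) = (d - 5)*(d - 2)*(d + 1)*(d^2 - 16) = (d - 5)*(d - 2)*(d + 1)*(d + 4)*(d - 4)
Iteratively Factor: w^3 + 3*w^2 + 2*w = (w + 1)*(w^2 + 2*w) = (w + 1)*(w + 2)*(w)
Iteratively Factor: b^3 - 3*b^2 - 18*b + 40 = (b - 5)*(b^2 + 2*b - 8) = (b - 5)*(b + 4)*(b - 2)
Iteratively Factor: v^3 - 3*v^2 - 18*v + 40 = (v - 5)*(v^2 + 2*v - 8) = (v - 5)*(v + 4)*(v - 2)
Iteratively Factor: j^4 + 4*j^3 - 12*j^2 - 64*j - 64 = (j + 2)*(j^3 + 2*j^2 - 16*j - 32) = (j + 2)^2*(j^2 - 16) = (j + 2)^2*(j + 4)*(j - 4)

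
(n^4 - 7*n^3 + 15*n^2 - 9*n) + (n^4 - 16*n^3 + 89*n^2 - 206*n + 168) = 2*n^4 - 23*n^3 + 104*n^2 - 215*n + 168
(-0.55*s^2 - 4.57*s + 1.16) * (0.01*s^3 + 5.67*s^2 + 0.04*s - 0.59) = -0.0055*s^5 - 3.1642*s^4 - 25.9223*s^3 + 6.7189*s^2 + 2.7427*s - 0.6844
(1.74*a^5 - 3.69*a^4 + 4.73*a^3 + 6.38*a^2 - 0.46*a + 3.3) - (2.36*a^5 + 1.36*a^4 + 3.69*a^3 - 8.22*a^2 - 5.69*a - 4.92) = -0.62*a^5 - 5.05*a^4 + 1.04*a^3 + 14.6*a^2 + 5.23*a + 8.22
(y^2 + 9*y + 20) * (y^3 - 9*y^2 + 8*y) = y^5 - 53*y^3 - 108*y^2 + 160*y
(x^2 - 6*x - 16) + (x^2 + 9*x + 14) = 2*x^2 + 3*x - 2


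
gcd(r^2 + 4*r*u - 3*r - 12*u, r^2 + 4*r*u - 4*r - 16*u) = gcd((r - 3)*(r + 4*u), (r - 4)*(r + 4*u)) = r + 4*u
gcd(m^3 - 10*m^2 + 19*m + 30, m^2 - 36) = m - 6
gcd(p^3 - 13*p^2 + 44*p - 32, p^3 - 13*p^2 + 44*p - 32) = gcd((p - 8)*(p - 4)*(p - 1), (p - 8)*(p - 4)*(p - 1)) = p^3 - 13*p^2 + 44*p - 32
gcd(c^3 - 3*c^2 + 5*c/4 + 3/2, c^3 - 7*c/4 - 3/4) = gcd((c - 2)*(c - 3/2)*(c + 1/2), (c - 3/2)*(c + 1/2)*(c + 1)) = c^2 - c - 3/4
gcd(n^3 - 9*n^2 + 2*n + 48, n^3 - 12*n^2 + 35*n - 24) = n^2 - 11*n + 24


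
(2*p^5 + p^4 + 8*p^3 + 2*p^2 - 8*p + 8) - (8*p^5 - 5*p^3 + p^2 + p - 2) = -6*p^5 + p^4 + 13*p^3 + p^2 - 9*p + 10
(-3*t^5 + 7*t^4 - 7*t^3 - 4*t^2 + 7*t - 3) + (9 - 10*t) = -3*t^5 + 7*t^4 - 7*t^3 - 4*t^2 - 3*t + 6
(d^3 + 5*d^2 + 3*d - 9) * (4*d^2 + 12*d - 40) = 4*d^5 + 32*d^4 + 32*d^3 - 200*d^2 - 228*d + 360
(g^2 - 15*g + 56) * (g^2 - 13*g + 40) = g^4 - 28*g^3 + 291*g^2 - 1328*g + 2240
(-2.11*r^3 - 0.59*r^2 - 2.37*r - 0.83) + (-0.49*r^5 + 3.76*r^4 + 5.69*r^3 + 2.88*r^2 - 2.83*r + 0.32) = -0.49*r^5 + 3.76*r^4 + 3.58*r^3 + 2.29*r^2 - 5.2*r - 0.51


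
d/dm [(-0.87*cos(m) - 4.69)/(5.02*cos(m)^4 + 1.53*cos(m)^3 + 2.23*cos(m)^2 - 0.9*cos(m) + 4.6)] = (-13.1022*cos(m)^4 - 96.8374*cos(m)^3 - 23.4672*cos(m)^2 - 20.9174*cos(m) + 8.223)*sin(m)/(25.2004*cos(m)^8 + 15.3612*cos(m)^7 + 24.7301*cos(m)^6 - 2.2122*cos(m)^5 + 48.4029*cos(m)^4 + 10.062*cos(m)^3 + 21.326*cos(m)^2 - 8.28*cos(m) + 21.16)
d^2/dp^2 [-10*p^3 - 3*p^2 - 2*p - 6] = -60*p - 6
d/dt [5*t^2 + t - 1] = 10*t + 1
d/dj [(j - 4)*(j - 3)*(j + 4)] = 3*j^2 - 6*j - 16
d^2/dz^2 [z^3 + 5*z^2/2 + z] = 6*z + 5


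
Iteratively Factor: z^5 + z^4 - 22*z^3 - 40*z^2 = (z)*(z^4 + z^3 - 22*z^2 - 40*z) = z^2*(z^3 + z^2 - 22*z - 40) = z^2*(z - 5)*(z^2 + 6*z + 8) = z^2*(z - 5)*(z + 2)*(z + 4)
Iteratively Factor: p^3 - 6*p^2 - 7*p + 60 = (p - 4)*(p^2 - 2*p - 15) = (p - 5)*(p - 4)*(p + 3)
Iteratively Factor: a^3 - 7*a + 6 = (a + 3)*(a^2 - 3*a + 2) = (a - 1)*(a + 3)*(a - 2)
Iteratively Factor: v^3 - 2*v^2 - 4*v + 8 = (v - 2)*(v^2 - 4) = (v - 2)*(v + 2)*(v - 2)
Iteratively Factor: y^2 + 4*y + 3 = (y + 3)*(y + 1)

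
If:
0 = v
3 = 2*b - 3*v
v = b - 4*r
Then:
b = 3/2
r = 3/8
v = 0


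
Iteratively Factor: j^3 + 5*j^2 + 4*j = (j + 1)*(j^2 + 4*j) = j*(j + 1)*(j + 4)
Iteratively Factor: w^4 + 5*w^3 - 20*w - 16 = (w + 2)*(w^3 + 3*w^2 - 6*w - 8) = (w + 1)*(w + 2)*(w^2 + 2*w - 8) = (w - 2)*(w + 1)*(w + 2)*(w + 4)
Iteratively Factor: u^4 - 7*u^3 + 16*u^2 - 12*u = (u)*(u^3 - 7*u^2 + 16*u - 12) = u*(u - 2)*(u^2 - 5*u + 6) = u*(u - 3)*(u - 2)*(u - 2)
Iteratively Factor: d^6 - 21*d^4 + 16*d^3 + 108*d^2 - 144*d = (d + 3)*(d^5 - 3*d^4 - 12*d^3 + 52*d^2 - 48*d) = (d - 3)*(d + 3)*(d^4 - 12*d^2 + 16*d) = d*(d - 3)*(d + 3)*(d^3 - 12*d + 16) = d*(d - 3)*(d + 3)*(d + 4)*(d^2 - 4*d + 4) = d*(d - 3)*(d - 2)*(d + 3)*(d + 4)*(d - 2)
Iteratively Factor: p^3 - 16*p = (p + 4)*(p^2 - 4*p) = (p - 4)*(p + 4)*(p)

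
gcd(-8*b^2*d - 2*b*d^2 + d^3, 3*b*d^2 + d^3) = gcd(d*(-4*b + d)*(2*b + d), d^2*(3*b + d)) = d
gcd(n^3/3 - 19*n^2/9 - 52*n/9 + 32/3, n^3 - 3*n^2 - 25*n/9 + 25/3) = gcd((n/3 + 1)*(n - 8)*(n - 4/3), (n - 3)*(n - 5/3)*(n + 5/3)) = 1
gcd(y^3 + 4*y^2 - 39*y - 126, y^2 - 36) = y - 6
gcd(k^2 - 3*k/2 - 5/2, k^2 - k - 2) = k + 1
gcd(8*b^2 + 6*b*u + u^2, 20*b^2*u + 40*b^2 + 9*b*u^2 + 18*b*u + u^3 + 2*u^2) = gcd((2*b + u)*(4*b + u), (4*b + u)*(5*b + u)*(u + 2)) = 4*b + u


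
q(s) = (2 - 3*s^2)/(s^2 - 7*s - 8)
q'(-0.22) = 0.13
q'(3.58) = 1.08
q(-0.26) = -0.29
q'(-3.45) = 0.14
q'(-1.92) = 0.08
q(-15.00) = -2.09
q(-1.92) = -0.99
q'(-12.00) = 0.05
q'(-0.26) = 0.11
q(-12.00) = -1.95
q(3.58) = 1.80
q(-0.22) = -0.29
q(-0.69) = -0.21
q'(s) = -6*s/(s^2 - 7*s - 8) + (2 - 3*s^2)*(7 - 2*s)/(s^2 - 7*s - 8)^2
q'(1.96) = 0.57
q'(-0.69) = -0.88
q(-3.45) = -1.20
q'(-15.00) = 0.04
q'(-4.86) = 0.12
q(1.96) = 0.53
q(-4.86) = -1.39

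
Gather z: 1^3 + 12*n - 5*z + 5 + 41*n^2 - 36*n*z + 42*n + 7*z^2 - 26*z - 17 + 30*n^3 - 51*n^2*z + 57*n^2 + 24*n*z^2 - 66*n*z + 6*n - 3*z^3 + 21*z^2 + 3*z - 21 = 30*n^3 + 98*n^2 + 60*n - 3*z^3 + z^2*(24*n + 28) + z*(-51*n^2 - 102*n - 28) - 32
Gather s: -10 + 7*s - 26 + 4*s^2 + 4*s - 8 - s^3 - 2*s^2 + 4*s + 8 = -s^3 + 2*s^2 + 15*s - 36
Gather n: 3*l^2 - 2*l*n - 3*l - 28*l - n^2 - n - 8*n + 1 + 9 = 3*l^2 - 31*l - n^2 + n*(-2*l - 9) + 10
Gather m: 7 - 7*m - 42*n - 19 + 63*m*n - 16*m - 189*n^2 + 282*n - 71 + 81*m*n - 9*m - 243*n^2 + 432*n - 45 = m*(144*n - 32) - 432*n^2 + 672*n - 128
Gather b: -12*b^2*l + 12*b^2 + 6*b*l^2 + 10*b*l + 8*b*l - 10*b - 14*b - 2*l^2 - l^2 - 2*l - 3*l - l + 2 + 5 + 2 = b^2*(12 - 12*l) + b*(6*l^2 + 18*l - 24) - 3*l^2 - 6*l + 9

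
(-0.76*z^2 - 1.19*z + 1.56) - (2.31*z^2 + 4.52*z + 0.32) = -3.07*z^2 - 5.71*z + 1.24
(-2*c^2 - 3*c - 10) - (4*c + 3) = -2*c^2 - 7*c - 13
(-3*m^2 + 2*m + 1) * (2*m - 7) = -6*m^3 + 25*m^2 - 12*m - 7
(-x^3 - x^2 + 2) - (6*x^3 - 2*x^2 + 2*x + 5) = -7*x^3 + x^2 - 2*x - 3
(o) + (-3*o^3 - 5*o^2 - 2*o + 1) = -3*o^3 - 5*o^2 - o + 1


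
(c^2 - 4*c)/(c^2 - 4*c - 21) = c*(4 - c)/(-c^2 + 4*c + 21)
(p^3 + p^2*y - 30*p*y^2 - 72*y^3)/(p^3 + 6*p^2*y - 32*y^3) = (-p^2 + 3*p*y + 18*y^2)/(-p^2 - 2*p*y + 8*y^2)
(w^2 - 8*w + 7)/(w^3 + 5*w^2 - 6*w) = (w - 7)/(w*(w + 6))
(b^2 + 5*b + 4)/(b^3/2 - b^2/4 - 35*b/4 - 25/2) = 4*(b^2 + 5*b + 4)/(2*b^3 - b^2 - 35*b - 50)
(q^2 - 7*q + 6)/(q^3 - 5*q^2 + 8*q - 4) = (q - 6)/(q^2 - 4*q + 4)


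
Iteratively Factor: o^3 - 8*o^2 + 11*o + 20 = (o - 5)*(o^2 - 3*o - 4) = (o - 5)*(o + 1)*(o - 4)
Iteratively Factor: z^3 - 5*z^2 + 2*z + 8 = (z - 2)*(z^2 - 3*z - 4) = (z - 2)*(z + 1)*(z - 4)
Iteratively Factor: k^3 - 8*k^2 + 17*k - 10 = (k - 5)*(k^2 - 3*k + 2) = (k - 5)*(k - 1)*(k - 2)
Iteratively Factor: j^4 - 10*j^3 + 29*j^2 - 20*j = (j - 4)*(j^3 - 6*j^2 + 5*j) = (j - 4)*(j - 1)*(j^2 - 5*j) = j*(j - 4)*(j - 1)*(j - 5)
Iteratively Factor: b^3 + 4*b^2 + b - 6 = (b + 2)*(b^2 + 2*b - 3) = (b - 1)*(b + 2)*(b + 3)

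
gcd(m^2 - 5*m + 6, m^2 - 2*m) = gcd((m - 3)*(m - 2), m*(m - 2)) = m - 2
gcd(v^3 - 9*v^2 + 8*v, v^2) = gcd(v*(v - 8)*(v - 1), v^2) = v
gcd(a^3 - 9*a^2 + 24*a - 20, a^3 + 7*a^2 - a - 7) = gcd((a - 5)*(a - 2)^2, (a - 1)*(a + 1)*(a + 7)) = 1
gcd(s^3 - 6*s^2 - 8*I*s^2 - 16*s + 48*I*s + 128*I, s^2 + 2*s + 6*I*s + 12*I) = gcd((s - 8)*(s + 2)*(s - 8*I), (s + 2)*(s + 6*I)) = s + 2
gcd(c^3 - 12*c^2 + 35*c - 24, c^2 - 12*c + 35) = 1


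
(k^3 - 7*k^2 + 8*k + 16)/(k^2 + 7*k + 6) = (k^2 - 8*k + 16)/(k + 6)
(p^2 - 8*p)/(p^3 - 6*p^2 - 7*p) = (8 - p)/(-p^2 + 6*p + 7)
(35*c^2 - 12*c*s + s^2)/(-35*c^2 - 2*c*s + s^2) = (-5*c + s)/(5*c + s)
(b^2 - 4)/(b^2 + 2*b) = (b - 2)/b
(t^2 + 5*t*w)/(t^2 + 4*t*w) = (t + 5*w)/(t + 4*w)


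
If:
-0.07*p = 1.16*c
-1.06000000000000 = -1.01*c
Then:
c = 1.05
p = -17.39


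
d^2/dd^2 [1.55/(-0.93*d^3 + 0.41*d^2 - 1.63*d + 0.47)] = ((8.649*d - 1.271)*(0.93*d^3 - 0.41*d^2 + 1.63*d - 0.47) - 1.55*(2.79*d^2 - 0.82*d + 1.63)*(5.58*d^2 - 1.64*d + 3.26))/(0.93*d^3 - 0.41*d^2 + 1.63*d - 0.47)^3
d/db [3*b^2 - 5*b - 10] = 6*b - 5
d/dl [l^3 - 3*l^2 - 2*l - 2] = 3*l^2 - 6*l - 2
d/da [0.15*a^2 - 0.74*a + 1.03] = 0.3*a - 0.74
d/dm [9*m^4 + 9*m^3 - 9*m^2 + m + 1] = 36*m^3 + 27*m^2 - 18*m + 1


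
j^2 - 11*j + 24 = (j - 8)*(j - 3)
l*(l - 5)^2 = l^3 - 10*l^2 + 25*l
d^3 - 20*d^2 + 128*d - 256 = (d - 8)^2*(d - 4)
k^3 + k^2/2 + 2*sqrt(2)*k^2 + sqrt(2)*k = k*(k + 1/2)*(k + 2*sqrt(2))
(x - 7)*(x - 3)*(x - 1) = x^3 - 11*x^2 + 31*x - 21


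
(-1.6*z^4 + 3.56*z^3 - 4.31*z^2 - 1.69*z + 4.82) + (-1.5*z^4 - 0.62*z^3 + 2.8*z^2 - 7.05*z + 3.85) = -3.1*z^4 + 2.94*z^3 - 1.51*z^2 - 8.74*z + 8.67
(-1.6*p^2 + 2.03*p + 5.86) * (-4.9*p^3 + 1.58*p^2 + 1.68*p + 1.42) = 7.84*p^5 - 12.475*p^4 - 28.1946*p^3 + 10.3972*p^2 + 12.7274*p + 8.3212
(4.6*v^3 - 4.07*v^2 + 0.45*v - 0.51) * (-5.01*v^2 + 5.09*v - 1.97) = -23.046*v^5 + 43.8047*v^4 - 32.0328*v^3 + 12.8635*v^2 - 3.4824*v + 1.0047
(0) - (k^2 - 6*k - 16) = -k^2 + 6*k + 16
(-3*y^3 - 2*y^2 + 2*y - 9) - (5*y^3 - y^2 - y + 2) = -8*y^3 - y^2 + 3*y - 11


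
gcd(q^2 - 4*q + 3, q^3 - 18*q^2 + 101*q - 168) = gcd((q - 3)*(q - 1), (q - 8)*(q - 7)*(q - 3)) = q - 3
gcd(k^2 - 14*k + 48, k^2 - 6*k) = k - 6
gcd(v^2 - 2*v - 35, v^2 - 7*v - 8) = 1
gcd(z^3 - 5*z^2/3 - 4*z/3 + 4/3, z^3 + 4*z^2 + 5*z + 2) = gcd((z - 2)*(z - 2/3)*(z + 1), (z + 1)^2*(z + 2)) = z + 1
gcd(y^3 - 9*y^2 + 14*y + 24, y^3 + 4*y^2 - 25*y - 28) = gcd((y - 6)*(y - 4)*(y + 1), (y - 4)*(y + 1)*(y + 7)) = y^2 - 3*y - 4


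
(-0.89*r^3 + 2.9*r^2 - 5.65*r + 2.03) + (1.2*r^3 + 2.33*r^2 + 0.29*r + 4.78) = 0.31*r^3 + 5.23*r^2 - 5.36*r + 6.81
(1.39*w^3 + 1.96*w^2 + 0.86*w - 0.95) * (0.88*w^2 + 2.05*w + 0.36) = 1.2232*w^5 + 4.5743*w^4 + 5.2752*w^3 + 1.6326*w^2 - 1.6379*w - 0.342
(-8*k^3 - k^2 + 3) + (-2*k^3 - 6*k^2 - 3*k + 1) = -10*k^3 - 7*k^2 - 3*k + 4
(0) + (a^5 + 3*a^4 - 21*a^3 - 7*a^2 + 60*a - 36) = a^5 + 3*a^4 - 21*a^3 - 7*a^2 + 60*a - 36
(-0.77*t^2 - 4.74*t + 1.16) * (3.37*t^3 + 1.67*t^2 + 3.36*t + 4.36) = -2.5949*t^5 - 17.2597*t^4 - 6.5938*t^3 - 17.3464*t^2 - 16.7688*t + 5.0576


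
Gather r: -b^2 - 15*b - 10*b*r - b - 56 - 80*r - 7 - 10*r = -b^2 - 16*b + r*(-10*b - 90) - 63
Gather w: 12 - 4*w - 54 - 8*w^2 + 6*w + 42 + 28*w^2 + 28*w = 20*w^2 + 30*w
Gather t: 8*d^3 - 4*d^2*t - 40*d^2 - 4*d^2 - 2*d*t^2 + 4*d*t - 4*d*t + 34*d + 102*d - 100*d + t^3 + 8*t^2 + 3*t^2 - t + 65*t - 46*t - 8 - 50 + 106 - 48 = 8*d^3 - 44*d^2 + 36*d + t^3 + t^2*(11 - 2*d) + t*(18 - 4*d^2)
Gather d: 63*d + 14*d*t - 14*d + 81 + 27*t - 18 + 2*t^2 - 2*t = d*(14*t + 49) + 2*t^2 + 25*t + 63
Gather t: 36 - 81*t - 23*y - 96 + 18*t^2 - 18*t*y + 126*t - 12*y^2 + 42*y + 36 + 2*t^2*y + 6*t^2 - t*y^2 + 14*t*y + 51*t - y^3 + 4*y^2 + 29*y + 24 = t^2*(2*y + 24) + t*(-y^2 - 4*y + 96) - y^3 - 8*y^2 + 48*y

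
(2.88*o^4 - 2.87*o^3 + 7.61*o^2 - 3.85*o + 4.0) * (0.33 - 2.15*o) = -6.192*o^5 + 7.1209*o^4 - 17.3086*o^3 + 10.7888*o^2 - 9.8705*o + 1.32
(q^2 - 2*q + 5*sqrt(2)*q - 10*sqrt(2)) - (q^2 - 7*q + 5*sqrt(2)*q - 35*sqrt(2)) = 5*q + 25*sqrt(2)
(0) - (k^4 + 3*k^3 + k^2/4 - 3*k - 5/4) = -k^4 - 3*k^3 - k^2/4 + 3*k + 5/4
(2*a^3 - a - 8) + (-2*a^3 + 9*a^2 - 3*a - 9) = 9*a^2 - 4*a - 17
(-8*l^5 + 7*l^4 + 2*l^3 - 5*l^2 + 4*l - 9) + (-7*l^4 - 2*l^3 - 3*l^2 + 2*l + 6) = -8*l^5 - 8*l^2 + 6*l - 3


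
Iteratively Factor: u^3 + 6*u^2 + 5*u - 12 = (u + 3)*(u^2 + 3*u - 4) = (u + 3)*(u + 4)*(u - 1)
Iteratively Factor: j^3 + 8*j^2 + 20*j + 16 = (j + 4)*(j^2 + 4*j + 4) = (j + 2)*(j + 4)*(j + 2)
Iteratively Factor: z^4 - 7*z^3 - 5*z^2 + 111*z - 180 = (z - 3)*(z^3 - 4*z^2 - 17*z + 60) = (z - 3)^2*(z^2 - z - 20) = (z - 5)*(z - 3)^2*(z + 4)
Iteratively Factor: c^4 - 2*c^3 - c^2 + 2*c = (c - 1)*(c^3 - c^2 - 2*c) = (c - 1)*(c + 1)*(c^2 - 2*c) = c*(c - 1)*(c + 1)*(c - 2)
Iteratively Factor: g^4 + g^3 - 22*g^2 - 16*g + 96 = (g + 3)*(g^3 - 2*g^2 - 16*g + 32) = (g - 4)*(g + 3)*(g^2 + 2*g - 8) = (g - 4)*(g + 3)*(g + 4)*(g - 2)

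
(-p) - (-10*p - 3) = 9*p + 3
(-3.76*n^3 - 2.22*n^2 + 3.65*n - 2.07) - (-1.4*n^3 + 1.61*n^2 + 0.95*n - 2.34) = -2.36*n^3 - 3.83*n^2 + 2.7*n + 0.27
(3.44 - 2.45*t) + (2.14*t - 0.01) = 3.43 - 0.31*t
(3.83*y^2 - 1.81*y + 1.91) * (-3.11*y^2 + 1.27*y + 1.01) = -11.9113*y^4 + 10.4932*y^3 - 4.3705*y^2 + 0.5976*y + 1.9291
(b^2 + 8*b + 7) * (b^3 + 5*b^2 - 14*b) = b^5 + 13*b^4 + 33*b^3 - 77*b^2 - 98*b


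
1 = 1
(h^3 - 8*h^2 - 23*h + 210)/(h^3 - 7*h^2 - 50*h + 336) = (h^2 - 2*h - 35)/(h^2 - h - 56)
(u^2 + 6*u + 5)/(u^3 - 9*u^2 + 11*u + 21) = (u + 5)/(u^2 - 10*u + 21)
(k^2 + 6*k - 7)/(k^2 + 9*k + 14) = (k - 1)/(k + 2)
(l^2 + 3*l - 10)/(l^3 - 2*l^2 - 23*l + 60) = (l - 2)/(l^2 - 7*l + 12)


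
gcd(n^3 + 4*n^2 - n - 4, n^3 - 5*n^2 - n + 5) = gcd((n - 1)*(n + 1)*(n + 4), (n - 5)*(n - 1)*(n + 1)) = n^2 - 1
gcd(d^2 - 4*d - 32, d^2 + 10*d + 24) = d + 4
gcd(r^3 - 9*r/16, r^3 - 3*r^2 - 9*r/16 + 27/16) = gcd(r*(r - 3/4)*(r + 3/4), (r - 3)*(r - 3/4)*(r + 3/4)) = r^2 - 9/16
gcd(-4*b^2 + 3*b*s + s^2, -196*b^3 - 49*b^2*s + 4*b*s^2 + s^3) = 4*b + s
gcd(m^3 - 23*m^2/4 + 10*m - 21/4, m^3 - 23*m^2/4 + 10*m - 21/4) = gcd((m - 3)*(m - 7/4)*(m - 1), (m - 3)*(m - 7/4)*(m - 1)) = m^3 - 23*m^2/4 + 10*m - 21/4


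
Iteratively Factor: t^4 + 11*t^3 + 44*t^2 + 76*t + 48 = (t + 3)*(t^3 + 8*t^2 + 20*t + 16) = (t + 2)*(t + 3)*(t^2 + 6*t + 8) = (t + 2)*(t + 3)*(t + 4)*(t + 2)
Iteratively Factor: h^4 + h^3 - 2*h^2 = (h - 1)*(h^3 + 2*h^2) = h*(h - 1)*(h^2 + 2*h) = h^2*(h - 1)*(h + 2)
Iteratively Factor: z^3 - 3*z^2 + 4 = (z + 1)*(z^2 - 4*z + 4) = (z - 2)*(z + 1)*(z - 2)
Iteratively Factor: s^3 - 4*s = (s - 2)*(s^2 + 2*s) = s*(s - 2)*(s + 2)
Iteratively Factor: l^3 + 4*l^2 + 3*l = (l + 3)*(l^2 + l) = (l + 1)*(l + 3)*(l)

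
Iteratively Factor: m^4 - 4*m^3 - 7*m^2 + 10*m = (m + 2)*(m^3 - 6*m^2 + 5*m) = m*(m + 2)*(m^2 - 6*m + 5) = m*(m - 5)*(m + 2)*(m - 1)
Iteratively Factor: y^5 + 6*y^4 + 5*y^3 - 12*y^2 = (y)*(y^4 + 6*y^3 + 5*y^2 - 12*y) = y*(y + 4)*(y^3 + 2*y^2 - 3*y) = y*(y - 1)*(y + 4)*(y^2 + 3*y) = y^2*(y - 1)*(y + 4)*(y + 3)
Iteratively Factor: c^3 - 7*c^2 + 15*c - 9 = (c - 3)*(c^2 - 4*c + 3) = (c - 3)^2*(c - 1)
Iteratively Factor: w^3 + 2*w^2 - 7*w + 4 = (w + 4)*(w^2 - 2*w + 1) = (w - 1)*(w + 4)*(w - 1)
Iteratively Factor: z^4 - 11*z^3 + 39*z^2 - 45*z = (z)*(z^3 - 11*z^2 + 39*z - 45) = z*(z - 3)*(z^2 - 8*z + 15) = z*(z - 3)^2*(z - 5)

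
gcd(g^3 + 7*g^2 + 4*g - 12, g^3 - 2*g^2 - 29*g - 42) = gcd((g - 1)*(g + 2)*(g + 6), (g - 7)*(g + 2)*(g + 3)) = g + 2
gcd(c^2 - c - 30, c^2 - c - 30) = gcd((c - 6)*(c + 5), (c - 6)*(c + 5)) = c^2 - c - 30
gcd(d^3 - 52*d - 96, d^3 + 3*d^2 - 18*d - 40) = d + 2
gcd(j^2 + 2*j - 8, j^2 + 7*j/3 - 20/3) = j + 4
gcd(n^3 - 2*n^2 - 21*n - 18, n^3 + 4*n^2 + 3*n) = n^2 + 4*n + 3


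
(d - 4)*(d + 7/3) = d^2 - 5*d/3 - 28/3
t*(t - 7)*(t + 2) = t^3 - 5*t^2 - 14*t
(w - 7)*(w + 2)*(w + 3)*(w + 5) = w^4 + 3*w^3 - 39*w^2 - 187*w - 210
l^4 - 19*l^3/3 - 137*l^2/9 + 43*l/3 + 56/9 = (l - 8)*(l - 1)*(l + 1/3)*(l + 7/3)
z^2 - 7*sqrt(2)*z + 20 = (z - 5*sqrt(2))*(z - 2*sqrt(2))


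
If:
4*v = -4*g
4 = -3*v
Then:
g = 4/3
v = -4/3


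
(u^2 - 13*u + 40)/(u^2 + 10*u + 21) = (u^2 - 13*u + 40)/(u^2 + 10*u + 21)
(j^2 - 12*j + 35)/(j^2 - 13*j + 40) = (j - 7)/(j - 8)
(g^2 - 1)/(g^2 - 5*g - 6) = (g - 1)/(g - 6)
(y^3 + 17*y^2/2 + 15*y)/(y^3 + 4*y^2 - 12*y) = (y + 5/2)/(y - 2)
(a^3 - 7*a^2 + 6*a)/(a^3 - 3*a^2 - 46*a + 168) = a*(a - 1)/(a^2 + 3*a - 28)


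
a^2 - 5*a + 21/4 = (a - 7/2)*(a - 3/2)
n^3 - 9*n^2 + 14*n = n*(n - 7)*(n - 2)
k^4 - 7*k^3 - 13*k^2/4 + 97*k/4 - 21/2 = (k - 7)*(k - 3/2)*(k - 1/2)*(k + 2)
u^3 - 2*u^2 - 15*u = u*(u - 5)*(u + 3)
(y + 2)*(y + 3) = y^2 + 5*y + 6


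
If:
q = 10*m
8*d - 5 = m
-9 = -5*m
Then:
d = 17/20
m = 9/5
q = 18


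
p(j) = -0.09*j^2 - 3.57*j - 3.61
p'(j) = -0.18*j - 3.57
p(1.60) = -9.55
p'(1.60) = -3.86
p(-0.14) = -3.11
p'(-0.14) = -3.54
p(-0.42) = -2.13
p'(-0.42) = -3.49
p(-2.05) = 3.33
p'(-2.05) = -3.20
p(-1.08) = 0.14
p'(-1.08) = -3.38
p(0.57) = -5.67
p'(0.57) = -3.67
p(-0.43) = -2.09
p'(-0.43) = -3.49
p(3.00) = -15.13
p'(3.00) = -4.11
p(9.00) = -43.03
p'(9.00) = -5.19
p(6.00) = -28.27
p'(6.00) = -4.65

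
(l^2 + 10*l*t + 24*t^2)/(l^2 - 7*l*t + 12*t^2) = (l^2 + 10*l*t + 24*t^2)/(l^2 - 7*l*t + 12*t^2)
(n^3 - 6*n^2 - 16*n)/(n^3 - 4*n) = (n - 8)/(n - 2)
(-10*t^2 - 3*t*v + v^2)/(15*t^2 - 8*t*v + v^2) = (-2*t - v)/(3*t - v)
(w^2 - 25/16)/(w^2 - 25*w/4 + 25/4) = (w + 5/4)/(w - 5)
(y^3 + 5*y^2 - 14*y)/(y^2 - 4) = y*(y + 7)/(y + 2)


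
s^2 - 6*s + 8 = (s - 4)*(s - 2)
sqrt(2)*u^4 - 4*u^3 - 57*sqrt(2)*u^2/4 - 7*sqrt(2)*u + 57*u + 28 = (u - 4)*(u + 7/2)*(u - 2*sqrt(2))*(sqrt(2)*u + sqrt(2)/2)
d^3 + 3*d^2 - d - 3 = (d - 1)*(d + 1)*(d + 3)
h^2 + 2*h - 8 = (h - 2)*(h + 4)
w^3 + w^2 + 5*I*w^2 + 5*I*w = w*(w + 1)*(w + 5*I)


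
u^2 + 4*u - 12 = (u - 2)*(u + 6)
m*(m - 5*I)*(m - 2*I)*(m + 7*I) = m^4 + 39*m^2 - 70*I*m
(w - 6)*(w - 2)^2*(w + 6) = w^4 - 4*w^3 - 32*w^2 + 144*w - 144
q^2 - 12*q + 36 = (q - 6)^2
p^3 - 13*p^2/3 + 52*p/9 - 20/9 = (p - 2)*(p - 5/3)*(p - 2/3)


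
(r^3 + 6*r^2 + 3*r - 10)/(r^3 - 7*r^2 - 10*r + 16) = (r + 5)/(r - 8)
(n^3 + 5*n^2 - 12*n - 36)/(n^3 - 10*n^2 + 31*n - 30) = (n^2 + 8*n + 12)/(n^2 - 7*n + 10)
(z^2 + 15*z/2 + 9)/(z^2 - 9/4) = 2*(z + 6)/(2*z - 3)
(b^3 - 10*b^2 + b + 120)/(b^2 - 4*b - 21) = (b^2 - 13*b + 40)/(b - 7)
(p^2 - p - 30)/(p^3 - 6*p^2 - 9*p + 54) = (p + 5)/(p^2 - 9)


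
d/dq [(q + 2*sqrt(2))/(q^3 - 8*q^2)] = (q*(q - 8) - (q + 2*sqrt(2))*(3*q - 16))/(q^3*(q - 8)^2)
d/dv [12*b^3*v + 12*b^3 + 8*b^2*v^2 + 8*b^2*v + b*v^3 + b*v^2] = b*(12*b^2 + 16*b*v + 8*b + 3*v^2 + 2*v)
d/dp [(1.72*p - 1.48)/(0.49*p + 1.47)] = (1.594264*p + 4.782792)/(0.49*p + 1.47)^3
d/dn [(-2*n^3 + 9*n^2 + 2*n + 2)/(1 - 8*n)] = 2*(16*n^3 - 39*n^2 + 9*n + 9)/(64*n^2 - 16*n + 1)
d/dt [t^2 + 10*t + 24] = 2*t + 10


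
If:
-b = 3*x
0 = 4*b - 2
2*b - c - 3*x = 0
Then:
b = 1/2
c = 3/2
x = -1/6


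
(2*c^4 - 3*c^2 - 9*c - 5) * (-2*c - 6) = -4*c^5 - 12*c^4 + 6*c^3 + 36*c^2 + 64*c + 30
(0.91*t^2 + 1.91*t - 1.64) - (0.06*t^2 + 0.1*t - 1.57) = 0.85*t^2 + 1.81*t - 0.0699999999999998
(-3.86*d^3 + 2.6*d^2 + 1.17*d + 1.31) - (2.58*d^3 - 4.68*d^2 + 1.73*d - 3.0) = -6.44*d^3 + 7.28*d^2 - 0.56*d + 4.31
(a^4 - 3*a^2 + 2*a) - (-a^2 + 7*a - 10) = a^4 - 2*a^2 - 5*a + 10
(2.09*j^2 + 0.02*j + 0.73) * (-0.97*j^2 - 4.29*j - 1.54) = -2.0273*j^4 - 8.9855*j^3 - 4.0125*j^2 - 3.1625*j - 1.1242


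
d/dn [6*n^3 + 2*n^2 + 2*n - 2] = 18*n^2 + 4*n + 2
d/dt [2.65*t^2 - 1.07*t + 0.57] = 5.3*t - 1.07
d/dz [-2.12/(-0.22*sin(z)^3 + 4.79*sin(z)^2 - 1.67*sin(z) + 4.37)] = (-1.3992*sin(z)^2 + 20.3096*sin(z) - 3.5404)*cos(z)/(0.22*sin(z)^3 - 4.79*sin(z)^2 + 1.67*sin(z) - 4.37)^2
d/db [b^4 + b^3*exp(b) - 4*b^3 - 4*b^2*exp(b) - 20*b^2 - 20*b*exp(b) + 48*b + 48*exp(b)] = b^3*exp(b) + 4*b^3 - b^2*exp(b) - 12*b^2 - 28*b*exp(b) - 40*b + 28*exp(b) + 48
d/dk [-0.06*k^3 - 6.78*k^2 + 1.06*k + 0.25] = -0.18*k^2 - 13.56*k + 1.06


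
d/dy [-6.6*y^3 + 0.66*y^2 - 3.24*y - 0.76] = -19.8*y^2 + 1.32*y - 3.24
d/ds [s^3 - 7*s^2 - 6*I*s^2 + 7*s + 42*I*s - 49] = 3*s^2 - 14*s - 12*I*s + 7 + 42*I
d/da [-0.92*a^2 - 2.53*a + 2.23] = -1.84*a - 2.53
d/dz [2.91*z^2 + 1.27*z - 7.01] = 5.82*z + 1.27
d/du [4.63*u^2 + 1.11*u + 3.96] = 9.26*u + 1.11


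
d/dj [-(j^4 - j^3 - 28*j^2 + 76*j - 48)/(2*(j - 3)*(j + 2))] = (-j^5 + 2*j^4 + 11*j^3 + 15*j^2 - 216*j + 252)/(j^4 - 2*j^3 - 11*j^2 + 12*j + 36)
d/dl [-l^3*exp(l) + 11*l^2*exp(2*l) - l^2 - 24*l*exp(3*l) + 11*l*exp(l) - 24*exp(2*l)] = -l^3*exp(l) + 22*l^2*exp(2*l) - 3*l^2*exp(l) - 72*l*exp(3*l) + 22*l*exp(2*l) + 11*l*exp(l) - 2*l - 24*exp(3*l) - 48*exp(2*l) + 11*exp(l)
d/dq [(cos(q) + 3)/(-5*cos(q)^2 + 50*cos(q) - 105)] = (sin(q)^2 - 6*cos(q) + 50)*sin(q)/(5*(cos(q)^2 - 10*cos(q) + 21)^2)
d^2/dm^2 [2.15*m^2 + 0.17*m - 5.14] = 4.30000000000000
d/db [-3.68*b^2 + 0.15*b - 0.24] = 0.15 - 7.36*b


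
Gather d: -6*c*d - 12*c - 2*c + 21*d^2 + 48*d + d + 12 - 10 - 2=-14*c + 21*d^2 + d*(49 - 6*c)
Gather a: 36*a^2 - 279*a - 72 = 36*a^2 - 279*a - 72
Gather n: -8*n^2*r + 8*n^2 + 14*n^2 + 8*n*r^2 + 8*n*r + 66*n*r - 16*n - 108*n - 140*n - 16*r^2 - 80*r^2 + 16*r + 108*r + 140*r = n^2*(22 - 8*r) + n*(8*r^2 + 74*r - 264) - 96*r^2 + 264*r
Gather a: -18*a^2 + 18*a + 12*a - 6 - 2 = -18*a^2 + 30*a - 8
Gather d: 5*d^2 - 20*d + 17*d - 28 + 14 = 5*d^2 - 3*d - 14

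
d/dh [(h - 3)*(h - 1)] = 2*h - 4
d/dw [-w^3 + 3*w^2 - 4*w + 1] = -3*w^2 + 6*w - 4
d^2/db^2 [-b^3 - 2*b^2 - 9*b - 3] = -6*b - 4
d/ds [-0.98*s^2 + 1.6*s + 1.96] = 1.6 - 1.96*s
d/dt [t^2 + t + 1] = 2*t + 1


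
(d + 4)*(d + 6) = d^2 + 10*d + 24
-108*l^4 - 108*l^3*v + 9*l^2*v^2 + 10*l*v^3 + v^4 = (-3*l + v)*(l + v)*(6*l + v)^2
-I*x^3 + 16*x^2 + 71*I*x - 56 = (x + 7*I)*(x + 8*I)*(-I*x + 1)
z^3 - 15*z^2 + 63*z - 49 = (z - 7)^2*(z - 1)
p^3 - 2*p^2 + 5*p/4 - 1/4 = (p - 1)*(p - 1/2)^2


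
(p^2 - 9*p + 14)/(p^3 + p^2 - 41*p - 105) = (p - 2)/(p^2 + 8*p + 15)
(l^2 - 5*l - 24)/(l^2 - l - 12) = (l - 8)/(l - 4)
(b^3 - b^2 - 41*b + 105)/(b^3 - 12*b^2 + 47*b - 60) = (b + 7)/(b - 4)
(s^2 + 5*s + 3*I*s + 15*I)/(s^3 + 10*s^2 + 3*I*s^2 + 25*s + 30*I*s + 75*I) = 1/(s + 5)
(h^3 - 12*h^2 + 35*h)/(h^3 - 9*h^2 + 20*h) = (h - 7)/(h - 4)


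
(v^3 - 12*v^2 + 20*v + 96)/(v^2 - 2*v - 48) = (v^2 - 4*v - 12)/(v + 6)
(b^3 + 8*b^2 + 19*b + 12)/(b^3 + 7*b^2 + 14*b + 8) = (b + 3)/(b + 2)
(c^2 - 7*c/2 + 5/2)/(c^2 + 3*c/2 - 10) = (c - 1)/(c + 4)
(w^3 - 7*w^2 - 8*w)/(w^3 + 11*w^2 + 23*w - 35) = w*(w^2 - 7*w - 8)/(w^3 + 11*w^2 + 23*w - 35)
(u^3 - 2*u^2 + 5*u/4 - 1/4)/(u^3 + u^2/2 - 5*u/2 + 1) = (u - 1/2)/(u + 2)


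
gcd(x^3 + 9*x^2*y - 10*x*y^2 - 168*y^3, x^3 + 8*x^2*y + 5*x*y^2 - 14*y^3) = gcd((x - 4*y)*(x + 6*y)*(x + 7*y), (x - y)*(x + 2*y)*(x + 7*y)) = x + 7*y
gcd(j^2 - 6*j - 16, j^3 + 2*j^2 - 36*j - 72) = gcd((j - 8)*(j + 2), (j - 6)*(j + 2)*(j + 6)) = j + 2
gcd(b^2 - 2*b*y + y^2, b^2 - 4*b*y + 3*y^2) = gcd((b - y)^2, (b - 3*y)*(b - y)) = -b + y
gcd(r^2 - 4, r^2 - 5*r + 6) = r - 2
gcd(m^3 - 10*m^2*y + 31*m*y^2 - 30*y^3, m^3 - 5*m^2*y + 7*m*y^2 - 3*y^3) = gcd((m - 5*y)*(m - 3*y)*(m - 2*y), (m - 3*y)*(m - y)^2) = -m + 3*y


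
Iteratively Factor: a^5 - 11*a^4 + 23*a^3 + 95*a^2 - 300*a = (a - 5)*(a^4 - 6*a^3 - 7*a^2 + 60*a) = (a - 5)*(a + 3)*(a^3 - 9*a^2 + 20*a) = (a - 5)*(a - 4)*(a + 3)*(a^2 - 5*a) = (a - 5)^2*(a - 4)*(a + 3)*(a)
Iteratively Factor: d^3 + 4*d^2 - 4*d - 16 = (d + 2)*(d^2 + 2*d - 8) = (d + 2)*(d + 4)*(d - 2)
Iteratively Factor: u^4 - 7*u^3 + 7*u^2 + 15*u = (u + 1)*(u^3 - 8*u^2 + 15*u) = (u - 5)*(u + 1)*(u^2 - 3*u) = (u - 5)*(u - 3)*(u + 1)*(u)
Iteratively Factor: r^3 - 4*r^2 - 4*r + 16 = (r - 4)*(r^2 - 4) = (r - 4)*(r - 2)*(r + 2)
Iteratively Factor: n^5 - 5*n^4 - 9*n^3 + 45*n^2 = (n + 3)*(n^4 - 8*n^3 + 15*n^2) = n*(n + 3)*(n^3 - 8*n^2 + 15*n) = n*(n - 3)*(n + 3)*(n^2 - 5*n) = n^2*(n - 3)*(n + 3)*(n - 5)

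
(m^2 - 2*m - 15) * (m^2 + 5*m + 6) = m^4 + 3*m^3 - 19*m^2 - 87*m - 90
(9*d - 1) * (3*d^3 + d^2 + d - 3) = 27*d^4 + 6*d^3 + 8*d^2 - 28*d + 3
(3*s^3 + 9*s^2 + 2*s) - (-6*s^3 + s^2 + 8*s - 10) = 9*s^3 + 8*s^2 - 6*s + 10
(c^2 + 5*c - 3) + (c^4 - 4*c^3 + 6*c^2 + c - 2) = c^4 - 4*c^3 + 7*c^2 + 6*c - 5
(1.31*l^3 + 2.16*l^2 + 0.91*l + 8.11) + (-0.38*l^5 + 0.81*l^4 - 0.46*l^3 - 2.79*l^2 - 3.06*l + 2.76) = -0.38*l^5 + 0.81*l^4 + 0.85*l^3 - 0.63*l^2 - 2.15*l + 10.87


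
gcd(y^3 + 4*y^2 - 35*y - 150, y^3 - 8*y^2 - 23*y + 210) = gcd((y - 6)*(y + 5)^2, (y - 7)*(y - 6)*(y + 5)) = y^2 - y - 30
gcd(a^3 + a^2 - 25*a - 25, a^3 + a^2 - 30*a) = a - 5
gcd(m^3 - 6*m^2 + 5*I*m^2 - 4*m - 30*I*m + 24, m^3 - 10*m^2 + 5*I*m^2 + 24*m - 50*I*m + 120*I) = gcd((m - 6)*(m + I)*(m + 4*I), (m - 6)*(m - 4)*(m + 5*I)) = m - 6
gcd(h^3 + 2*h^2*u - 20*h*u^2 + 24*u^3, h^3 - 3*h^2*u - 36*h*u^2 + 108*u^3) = h + 6*u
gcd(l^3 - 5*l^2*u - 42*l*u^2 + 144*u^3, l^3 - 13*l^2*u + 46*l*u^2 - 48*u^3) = l^2 - 11*l*u + 24*u^2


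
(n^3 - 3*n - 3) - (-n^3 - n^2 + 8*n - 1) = 2*n^3 + n^2 - 11*n - 2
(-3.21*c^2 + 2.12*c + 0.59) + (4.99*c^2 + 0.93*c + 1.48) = 1.78*c^2 + 3.05*c + 2.07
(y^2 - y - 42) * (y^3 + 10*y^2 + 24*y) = y^5 + 9*y^4 - 28*y^3 - 444*y^2 - 1008*y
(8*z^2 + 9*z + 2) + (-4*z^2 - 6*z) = 4*z^2 + 3*z + 2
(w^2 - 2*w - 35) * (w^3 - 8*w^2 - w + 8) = w^5 - 10*w^4 - 20*w^3 + 290*w^2 + 19*w - 280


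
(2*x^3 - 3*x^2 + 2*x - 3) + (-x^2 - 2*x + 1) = 2*x^3 - 4*x^2 - 2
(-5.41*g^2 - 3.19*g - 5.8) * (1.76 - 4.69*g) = 25.3729*g^3 + 5.4395*g^2 + 21.5876*g - 10.208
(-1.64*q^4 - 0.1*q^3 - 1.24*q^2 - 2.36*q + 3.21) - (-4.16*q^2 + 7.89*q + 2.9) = -1.64*q^4 - 0.1*q^3 + 2.92*q^2 - 10.25*q + 0.31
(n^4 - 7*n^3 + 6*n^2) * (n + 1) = n^5 - 6*n^4 - n^3 + 6*n^2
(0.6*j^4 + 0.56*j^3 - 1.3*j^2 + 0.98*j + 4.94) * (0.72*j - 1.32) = 0.432*j^5 - 0.3888*j^4 - 1.6752*j^3 + 2.4216*j^2 + 2.2632*j - 6.5208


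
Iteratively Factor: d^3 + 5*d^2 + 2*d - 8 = (d + 2)*(d^2 + 3*d - 4) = (d - 1)*(d + 2)*(d + 4)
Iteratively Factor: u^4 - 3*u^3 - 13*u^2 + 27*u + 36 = (u - 4)*(u^3 + u^2 - 9*u - 9) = (u - 4)*(u - 3)*(u^2 + 4*u + 3) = (u - 4)*(u - 3)*(u + 1)*(u + 3)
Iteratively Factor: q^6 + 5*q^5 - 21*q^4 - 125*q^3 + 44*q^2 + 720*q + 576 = (q - 3)*(q^5 + 8*q^4 + 3*q^3 - 116*q^2 - 304*q - 192) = (q - 4)*(q - 3)*(q^4 + 12*q^3 + 51*q^2 + 88*q + 48) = (q - 4)*(q - 3)*(q + 3)*(q^3 + 9*q^2 + 24*q + 16) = (q - 4)*(q - 3)*(q + 3)*(q + 4)*(q^2 + 5*q + 4) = (q - 4)*(q - 3)*(q + 3)*(q + 4)^2*(q + 1)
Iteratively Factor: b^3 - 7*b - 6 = (b + 1)*(b^2 - b - 6) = (b + 1)*(b + 2)*(b - 3)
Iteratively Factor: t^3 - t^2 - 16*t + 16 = (t - 4)*(t^2 + 3*t - 4) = (t - 4)*(t - 1)*(t + 4)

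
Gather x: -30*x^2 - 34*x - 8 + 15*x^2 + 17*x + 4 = -15*x^2 - 17*x - 4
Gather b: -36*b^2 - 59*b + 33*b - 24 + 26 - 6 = -36*b^2 - 26*b - 4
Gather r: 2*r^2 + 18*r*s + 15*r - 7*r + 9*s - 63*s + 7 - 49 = 2*r^2 + r*(18*s + 8) - 54*s - 42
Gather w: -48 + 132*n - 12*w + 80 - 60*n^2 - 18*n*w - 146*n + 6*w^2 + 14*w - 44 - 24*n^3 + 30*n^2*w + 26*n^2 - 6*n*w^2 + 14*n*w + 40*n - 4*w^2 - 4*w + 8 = -24*n^3 - 34*n^2 + 26*n + w^2*(2 - 6*n) + w*(30*n^2 - 4*n - 2) - 4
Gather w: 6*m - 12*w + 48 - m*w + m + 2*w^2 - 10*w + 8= 7*m + 2*w^2 + w*(-m - 22) + 56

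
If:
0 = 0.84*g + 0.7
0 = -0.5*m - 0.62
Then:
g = -0.83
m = -1.24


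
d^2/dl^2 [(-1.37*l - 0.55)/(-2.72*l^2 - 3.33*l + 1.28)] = ((1.37*l + 0.55)*(5.44*l + 3.33)*(10.88*l + 6.66) - (22.3584*l + 12.1162)*(2.72*l^2 + 3.33*l - 1.28))/(2.72*l^2 + 3.33*l - 1.28)^3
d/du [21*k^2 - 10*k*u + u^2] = -10*k + 2*u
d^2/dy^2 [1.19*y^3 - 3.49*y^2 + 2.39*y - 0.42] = 7.14*y - 6.98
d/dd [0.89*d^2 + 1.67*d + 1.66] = 1.78*d + 1.67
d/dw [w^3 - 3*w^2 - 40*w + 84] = 3*w^2 - 6*w - 40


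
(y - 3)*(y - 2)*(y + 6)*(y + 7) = y^4 + 8*y^3 - 17*y^2 - 132*y + 252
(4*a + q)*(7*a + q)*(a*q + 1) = 28*a^3*q + 11*a^2*q^2 + 28*a^2 + a*q^3 + 11*a*q + q^2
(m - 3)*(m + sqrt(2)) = m^2 - 3*m + sqrt(2)*m - 3*sqrt(2)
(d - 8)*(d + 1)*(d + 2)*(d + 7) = d^4 + 2*d^3 - 57*d^2 - 170*d - 112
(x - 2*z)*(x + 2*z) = x^2 - 4*z^2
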